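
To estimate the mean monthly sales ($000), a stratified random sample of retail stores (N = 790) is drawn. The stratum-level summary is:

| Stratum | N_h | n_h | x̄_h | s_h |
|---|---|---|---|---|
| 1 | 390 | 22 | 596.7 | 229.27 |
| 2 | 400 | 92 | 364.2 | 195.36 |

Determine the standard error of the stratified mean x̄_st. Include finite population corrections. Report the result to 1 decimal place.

V̂(x̄_st) = Σ W_h² (1 − n_h/N_h) s_h²/n_h, with W_h = N_h/N and N = 790:
  stratum 1: (390/790)²·(1 − 22/390)·229.27²/22 = 549.452
  stratum 2: (400/790)²·(1 − 92/400)·195.36²/92 = 81.8917
V̂(x̄_st) = 631.344
SE(x̄_st) = √631.344 = 25.1266

SE(x̄_st) ≈ 25.1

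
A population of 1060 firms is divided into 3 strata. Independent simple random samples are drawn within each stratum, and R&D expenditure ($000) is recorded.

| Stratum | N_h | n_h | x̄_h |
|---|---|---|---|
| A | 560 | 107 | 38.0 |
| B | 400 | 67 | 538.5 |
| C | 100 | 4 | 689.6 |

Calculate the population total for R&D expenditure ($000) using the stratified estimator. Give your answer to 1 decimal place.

τ̂_st ≈ 305640.0

τ̂_st = Σ N_h x̄_h = 560·38.0 + 400·538.5 + 100·689.6 = 305640.0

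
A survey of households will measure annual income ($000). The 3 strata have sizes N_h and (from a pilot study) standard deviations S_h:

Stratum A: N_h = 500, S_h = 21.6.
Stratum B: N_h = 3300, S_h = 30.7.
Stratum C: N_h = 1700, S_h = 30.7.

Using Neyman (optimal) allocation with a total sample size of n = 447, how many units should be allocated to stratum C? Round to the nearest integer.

142

Neyman allocation: n_h = n · N_h S_h / Σ N_i S_i, with n = 447.
  stratum A: N_h·S_h = 500·21.6 = 10800.00
  stratum B: N_h·S_h = 3300·30.7 = 101310.00
  stratum C: N_h·S_h = 1700·30.7 = 52190.00
Σ N_h S_h = 164300.00
n for stratum C = 447·52190.00/164300.00 = 141.990 → 142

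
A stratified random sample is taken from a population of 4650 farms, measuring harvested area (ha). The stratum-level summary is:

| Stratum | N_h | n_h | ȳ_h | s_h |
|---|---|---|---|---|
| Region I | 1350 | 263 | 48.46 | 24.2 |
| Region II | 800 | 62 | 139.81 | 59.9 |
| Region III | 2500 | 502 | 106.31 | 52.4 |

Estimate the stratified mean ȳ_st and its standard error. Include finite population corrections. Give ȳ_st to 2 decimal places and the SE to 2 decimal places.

ȳ_st = Σ W_h ȳ_h = (1350·48.46 + 800·139.81 + 2500·106.31)/4650 = 95.27828
V̂(ȳ_st) = Σ W_h² (1 − n_h/N_h) s_h²/n_h, with W_h = N_h/N and N = 4650:
  stratum Region I: (1350/4650)²·(1 − 263/1350)·24.2²/263 = 0.151124
  stratum Region II: (800/4650)²·(1 − 62/800)·59.9²/62 = 1.58016
  stratum Region III: (2500/4650)²·(1 − 502/2500)·52.4²/502 = 1.26354
V̂(ȳ_st) = 2.99483
SE(ȳ_st) = √2.99483 = 1.73056

ȳ_st ≈ 95.28, SE ≈ 1.73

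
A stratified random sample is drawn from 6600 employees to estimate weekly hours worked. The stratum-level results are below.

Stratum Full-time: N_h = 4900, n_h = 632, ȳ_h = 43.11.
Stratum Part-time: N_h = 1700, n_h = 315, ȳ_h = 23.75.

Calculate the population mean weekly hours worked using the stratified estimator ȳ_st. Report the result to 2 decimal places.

N = Σ N_h = 6600. Stratum weights W_h = N_h/N.
ȳ_st = (4900·43.11 + 1700·23.75) / 6600 = 38.1233

ȳ_st ≈ 38.12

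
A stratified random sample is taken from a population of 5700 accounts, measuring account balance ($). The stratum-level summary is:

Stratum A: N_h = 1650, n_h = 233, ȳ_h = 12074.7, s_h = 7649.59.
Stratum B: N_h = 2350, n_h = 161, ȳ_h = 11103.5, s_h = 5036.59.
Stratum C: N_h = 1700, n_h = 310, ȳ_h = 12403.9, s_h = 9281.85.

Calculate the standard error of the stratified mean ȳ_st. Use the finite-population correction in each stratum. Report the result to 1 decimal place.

V̂(ȳ_st) = Σ W_h² (1 − n_h/N_h) s_h²/n_h, with W_h = N_h/N and N = 5700:
  stratum A: (1650/5700)²·(1 − 233/1650)·7649.59²/233 = 18072.8
  stratum B: (2350/5700)²·(1 − 161/2350)·5036.59²/161 = 24946.6
  stratum C: (1700/5700)²·(1 − 310/1700)·9281.85²/310 = 20212.6
V̂(ȳ_st) = 63231.9
SE(ȳ_st) = √63231.9 = 251.46

SE(ȳ_st) ≈ 251.5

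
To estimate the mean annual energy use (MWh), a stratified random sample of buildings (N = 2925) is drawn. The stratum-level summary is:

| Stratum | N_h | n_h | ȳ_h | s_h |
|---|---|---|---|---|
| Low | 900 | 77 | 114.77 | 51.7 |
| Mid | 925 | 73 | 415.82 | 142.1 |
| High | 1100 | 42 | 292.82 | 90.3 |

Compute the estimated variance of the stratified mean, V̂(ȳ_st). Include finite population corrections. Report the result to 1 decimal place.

V̂(ȳ_st) ≈ 54.9

V̂(ȳ_st) = Σ W_h² (1 − n_h/N_h) s_h²/n_h, with W_h = N_h/N and N = 2925:
  stratum Low: (900/2925)²·(1 − 77/900)·51.7²/77 = 3.00525
  stratum Mid: (925/2925)²·(1 − 73/925)·142.1²/73 = 25.4797
  stratum High: (1100/2925)²·(1 − 42/1100)·90.3²/42 = 26.4091
V̂(ȳ_st) = 54.894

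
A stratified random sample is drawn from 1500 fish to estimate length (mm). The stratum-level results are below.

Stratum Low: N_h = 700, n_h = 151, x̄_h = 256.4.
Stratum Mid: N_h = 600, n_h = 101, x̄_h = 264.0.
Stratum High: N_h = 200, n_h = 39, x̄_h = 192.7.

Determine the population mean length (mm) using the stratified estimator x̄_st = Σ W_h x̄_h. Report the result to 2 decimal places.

N = Σ N_h = 1500. Stratum weights W_h = N_h/N.
x̄_st = (700·256.4 + 600·264.0 + 200·192.7) / 1500 = 250.9467

x̄_st ≈ 250.95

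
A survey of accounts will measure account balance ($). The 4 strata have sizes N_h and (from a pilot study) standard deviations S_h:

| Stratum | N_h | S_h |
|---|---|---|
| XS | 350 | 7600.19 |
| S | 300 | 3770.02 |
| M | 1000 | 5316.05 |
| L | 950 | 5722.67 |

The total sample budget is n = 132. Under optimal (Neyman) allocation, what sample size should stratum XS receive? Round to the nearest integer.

Neyman allocation: n_h = n · N_h S_h / Σ N_i S_i, with n = 132.
  stratum XS: N_h·S_h = 350·7600.19 = 2660066.50
  stratum S: N_h·S_h = 300·3770.02 = 1131006.00
  stratum M: N_h·S_h = 1000·5316.05 = 5316050.00
  stratum L: N_h·S_h = 950·5722.67 = 5436536.50
Σ N_h S_h = 14543659.00
n for stratum XS = 132·2660066.50/14543659.00 = 24.143 → 24

24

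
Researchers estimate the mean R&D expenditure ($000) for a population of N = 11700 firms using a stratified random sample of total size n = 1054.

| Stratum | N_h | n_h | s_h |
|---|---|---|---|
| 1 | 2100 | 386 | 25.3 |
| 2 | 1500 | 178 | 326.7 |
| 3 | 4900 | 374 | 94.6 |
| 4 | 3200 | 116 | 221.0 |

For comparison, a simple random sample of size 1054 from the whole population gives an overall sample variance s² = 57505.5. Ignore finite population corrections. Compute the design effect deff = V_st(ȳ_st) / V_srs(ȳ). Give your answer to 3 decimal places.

deff ≈ 0.836

V̂(ȳ_st) = Σ W_h² s_h²/n_h, with W_h = N_h/N and N = 11700:
  stratum 1: (2100/11700)²·25.3²/386 = 0.0534221
  stratum 2: (1500/11700)²·326.7²/178 = 9.85574
  stratum 3: (4900/11700)²·94.6²/374 = 4.19692
  stratum 4: (3200/11700)²·221.0²/116 = 31.496
V_st = 45.602
V_srs = s²/n = 57505.5/1054 = 54.5593
deff = V_st / V_srs = 45.602/54.5593 = 0.8358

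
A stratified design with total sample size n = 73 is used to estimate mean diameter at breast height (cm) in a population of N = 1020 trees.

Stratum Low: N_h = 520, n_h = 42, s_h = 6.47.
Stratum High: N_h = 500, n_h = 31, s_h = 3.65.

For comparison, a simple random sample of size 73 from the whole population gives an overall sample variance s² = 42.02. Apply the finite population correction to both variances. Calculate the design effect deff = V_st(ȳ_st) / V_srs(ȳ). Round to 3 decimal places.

deff ≈ 0.627

V̂(ȳ_st) = Σ W_h² (1 − n_h/N_h) s_h²/n_h, with W_h = N_h/N and N = 1020:
  stratum Low: (520/1020)²·(1 − 42/520)·6.47²/42 = 0.238117
  stratum High: (500/1020)²·(1 − 31/500)·3.65²/31 = 0.0968649
V_st = 0.334982
V_srs = (1 − 73/1020)·42.02/73 = 0.53442
deff = V_st / V_srs = 0.334982/0.53442 = 0.6268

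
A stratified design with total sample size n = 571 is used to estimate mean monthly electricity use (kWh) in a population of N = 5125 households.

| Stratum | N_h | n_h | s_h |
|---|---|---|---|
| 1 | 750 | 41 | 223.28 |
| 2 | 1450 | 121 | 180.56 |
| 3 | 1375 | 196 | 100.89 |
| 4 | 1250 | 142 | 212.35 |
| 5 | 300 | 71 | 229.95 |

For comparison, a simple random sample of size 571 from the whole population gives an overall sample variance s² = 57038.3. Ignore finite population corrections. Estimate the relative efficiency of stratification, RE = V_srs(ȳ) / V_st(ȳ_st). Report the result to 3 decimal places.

RE ≈ 1.372

V̂(ȳ_st) = Σ W_h² s_h²/n_h, with W_h = N_h/N and N = 5125:
  stratum 1: (750/5125)²·223.28²/41 = 26.0406
  stratum 2: (1450/5125)²·180.56²/121 = 21.5678
  stratum 3: (1375/5125)²·100.89²/196 = 3.73816
  stratum 4: (1250/5125)²·212.35²/142 = 18.8907
  stratum 5: (300/5125)²·229.95²/71 = 2.5519
V_st = 72.7892
V_srs = s²/n = 57038.3/571 = 99.8919
Relative efficiency = V_srs / V_st = 99.8919/72.7892 = 1.3723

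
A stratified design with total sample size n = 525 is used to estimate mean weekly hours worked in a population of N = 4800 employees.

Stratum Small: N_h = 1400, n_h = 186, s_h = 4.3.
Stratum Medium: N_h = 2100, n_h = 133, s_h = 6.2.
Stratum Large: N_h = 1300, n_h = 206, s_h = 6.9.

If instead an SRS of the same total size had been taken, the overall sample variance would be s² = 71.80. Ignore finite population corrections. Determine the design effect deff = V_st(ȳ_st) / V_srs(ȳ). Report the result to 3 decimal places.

V̂(ȳ_st) = Σ W_h² s_h²/n_h, with W_h = N_h/N and N = 4800:
  stratum Small: (1400/4800)²·4.3²/186 = 0.00845663
  stratum Medium: (2100/4800)²·6.2²/133 = 0.0553207
  stratum Large: (1300/4800)²·6.9²/206 = 0.0169526
V_st = 0.0807299
V_srs = s²/n = 71.80/525 = 0.136762
deff = V_st / V_srs = 0.0807299/0.136762 = 0.5903

deff ≈ 0.590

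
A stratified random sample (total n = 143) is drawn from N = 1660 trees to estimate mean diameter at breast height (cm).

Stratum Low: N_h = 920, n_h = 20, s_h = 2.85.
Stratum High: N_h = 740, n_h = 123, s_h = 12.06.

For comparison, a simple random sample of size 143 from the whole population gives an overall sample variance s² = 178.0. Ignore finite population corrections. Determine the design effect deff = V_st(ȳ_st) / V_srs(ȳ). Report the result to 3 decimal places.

V̂(ȳ_st) = Σ W_h² s_h²/n_h, with W_h = N_h/N and N = 1660:
  stratum Low: (920/1660)²·2.85²/20 = 0.124744
  stratum High: (740/1660)²·12.06²/123 = 0.234983
V_st = 0.359727
V_srs = s²/n = 178.0/143 = 1.24476
deff = V_st / V_srs = 0.359727/1.24476 = 0.2890

deff ≈ 0.289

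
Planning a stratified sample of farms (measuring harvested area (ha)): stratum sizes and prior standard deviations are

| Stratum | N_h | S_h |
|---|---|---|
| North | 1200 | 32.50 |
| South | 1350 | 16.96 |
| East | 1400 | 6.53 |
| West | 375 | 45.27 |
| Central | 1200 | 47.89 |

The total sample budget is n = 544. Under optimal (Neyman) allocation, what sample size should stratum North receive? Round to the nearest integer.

146

Neyman allocation: n_h = n · N_h S_h / Σ N_i S_i, with n = 544.
  stratum North: N_h·S_h = 1200·32.50 = 39000.00
  stratum South: N_h·S_h = 1350·16.96 = 22896.00
  stratum East: N_h·S_h = 1400·6.53 = 9142.00
  stratum West: N_h·S_h = 375·45.27 = 16976.25
  stratum Central: N_h·S_h = 1200·47.89 = 57468.00
Σ N_h S_h = 145482.25
n for stratum North = 544·39000.00/145482.25 = 145.832 → 146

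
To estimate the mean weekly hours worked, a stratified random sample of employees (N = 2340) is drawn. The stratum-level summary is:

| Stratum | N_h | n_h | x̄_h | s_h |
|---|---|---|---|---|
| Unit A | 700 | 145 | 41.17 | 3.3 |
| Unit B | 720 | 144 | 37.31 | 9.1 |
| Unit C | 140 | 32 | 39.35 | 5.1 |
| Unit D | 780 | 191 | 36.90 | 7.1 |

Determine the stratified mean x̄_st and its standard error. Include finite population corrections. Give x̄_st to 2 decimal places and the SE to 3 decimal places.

x̄_st ≈ 38.45, SE ≈ 0.271

x̄_st = Σ W_h x̄_h = (700·41.17 + 720·37.31 + 140·39.35 + 780·36.90)/2340 = 38.45009
V̂(x̄_st) = Σ W_h² (1 − n_h/N_h) s_h²/n_h, with W_h = N_h/N and N = 2340:
  stratum Unit A: (700/2340)²·(1 − 145/700)·3.3²/145 = 0.00532867
  stratum Unit B: (720/2340)²·(1 − 144/720)·9.1²/144 = 0.0435556
  stratum Unit C: (140/2340)²·(1 − 32/140)·5.1²/32 = 0.00224445
  stratum Unit D: (780/2340)²·(1 − 191/780)·7.1²/191 = 0.0221443
V̂(x̄_st) = 0.073273
SE(x̄_st) = √0.073273 = 0.27069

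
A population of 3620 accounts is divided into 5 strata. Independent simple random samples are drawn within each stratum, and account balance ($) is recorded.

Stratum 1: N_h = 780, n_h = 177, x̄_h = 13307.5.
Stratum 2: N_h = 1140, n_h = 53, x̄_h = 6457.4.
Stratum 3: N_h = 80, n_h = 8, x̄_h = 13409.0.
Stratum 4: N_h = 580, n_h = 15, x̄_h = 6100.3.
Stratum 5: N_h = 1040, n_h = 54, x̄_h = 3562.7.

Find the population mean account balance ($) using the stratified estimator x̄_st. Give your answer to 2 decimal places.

N = Σ N_h = 3620. Stratum weights W_h = N_h/N.
x̄_st = (780·13307.5 + 1140·6457.4 + 80·13409.0 + 580·6100.3 + 1040·3562.7) / 3620 = 7198.1735

x̄_st ≈ 7198.17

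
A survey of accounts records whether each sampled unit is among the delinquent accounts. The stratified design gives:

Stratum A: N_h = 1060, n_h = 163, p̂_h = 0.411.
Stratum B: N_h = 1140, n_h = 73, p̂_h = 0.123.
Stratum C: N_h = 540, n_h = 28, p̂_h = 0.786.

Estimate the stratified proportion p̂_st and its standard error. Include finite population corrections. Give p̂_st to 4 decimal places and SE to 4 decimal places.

N = 2740; stratum weights W_h = N_h/N.
p̂_st = Σ W_h p̂_h = (1060·0.411 + 1140·0.123 + 540·0.786)/2740 = 0.36508
V̂(p̂_st) = Σ W_h² (1 − n_h/N_h) p̂_h(1−p̂_h)/(n_h−1):
  stratum A: (1060/2740)²·(1 − 163/1060)·0.411·0.589/162 = 0.000189251
  stratum B: (1140/2740)²·(1 − 73/1140)·0.123·0.877/72 = 0.000242739
  stratum C: (540/2740)²·(1 − 28/540)·0.786·0.214/27 = 0.000229422
V̂(p̂_st) = 0.000661413; SE = √V̂ = 0.025718

p̂_st ≈ 0.3651, SE ≈ 0.0257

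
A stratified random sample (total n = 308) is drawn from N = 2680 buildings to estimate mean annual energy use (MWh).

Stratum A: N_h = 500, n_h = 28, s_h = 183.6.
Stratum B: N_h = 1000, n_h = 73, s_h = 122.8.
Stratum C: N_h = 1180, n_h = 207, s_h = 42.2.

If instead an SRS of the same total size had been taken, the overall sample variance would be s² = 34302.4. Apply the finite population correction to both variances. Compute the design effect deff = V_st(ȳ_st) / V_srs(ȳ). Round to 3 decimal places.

V̂(ȳ_st) = Σ W_h² (1 − n_h/N_h) s_h²/n_h, with W_h = N_h/N and N = 2680:
  stratum A: (500/2680)²·(1 − 28/500)·183.6²/28 = 39.5576
  stratum B: (1000/2680)²·(1 − 73/1000)·122.8²/73 = 26.6615
  stratum C: (1180/2680)²·(1 − 207/1180)·42.2²/207 = 1.37524
V_st = 67.5943
V_srs = (1 − 308/2680)·34302.4/308 = 98.572
deff = V_st / V_srs = 67.5943/98.572 = 0.6857

deff ≈ 0.686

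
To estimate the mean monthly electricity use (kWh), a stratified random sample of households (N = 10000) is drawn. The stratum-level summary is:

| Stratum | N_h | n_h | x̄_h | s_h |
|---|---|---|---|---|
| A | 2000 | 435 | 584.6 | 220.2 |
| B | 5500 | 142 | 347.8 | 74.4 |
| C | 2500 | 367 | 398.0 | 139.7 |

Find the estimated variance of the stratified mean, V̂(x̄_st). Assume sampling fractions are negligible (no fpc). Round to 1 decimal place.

V̂(x̄_st) = Σ W_h² s_h²/n_h, with W_h = N_h/N and N = 10000:
  stratum A: (2000/10000)²·220.2²/435 = 4.45867
  stratum B: (5500/10000)²·74.4²/142 = 11.7919
  stratum C: (2500/10000)²·139.7²/367 = 3.32358
V̂(x̄_st) = 19.5741

V̂(x̄_st) ≈ 19.6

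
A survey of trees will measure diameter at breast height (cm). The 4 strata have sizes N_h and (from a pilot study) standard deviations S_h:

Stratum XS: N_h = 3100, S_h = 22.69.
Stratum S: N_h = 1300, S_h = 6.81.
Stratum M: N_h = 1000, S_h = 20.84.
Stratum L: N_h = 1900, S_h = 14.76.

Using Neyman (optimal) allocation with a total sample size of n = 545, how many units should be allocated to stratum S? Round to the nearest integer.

Neyman allocation: n_h = n · N_h S_h / Σ N_i S_i, with n = 545.
  stratum XS: N_h·S_h = 3100·22.69 = 70339.00
  stratum S: N_h·S_h = 1300·6.81 = 8853.00
  stratum M: N_h·S_h = 1000·20.84 = 20840.00
  stratum L: N_h·S_h = 1900·14.76 = 28044.00
Σ N_h S_h = 128076.00
n for stratum S = 545·8853.00/128076.00 = 37.672 → 38

38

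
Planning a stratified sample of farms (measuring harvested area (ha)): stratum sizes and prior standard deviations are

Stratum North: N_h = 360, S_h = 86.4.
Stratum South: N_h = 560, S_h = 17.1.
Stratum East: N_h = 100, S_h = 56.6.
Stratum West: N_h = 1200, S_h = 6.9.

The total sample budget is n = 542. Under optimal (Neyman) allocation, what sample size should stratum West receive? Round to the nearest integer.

Neyman allocation: n_h = n · N_h S_h / Σ N_i S_i, with n = 542.
  stratum North: N_h·S_h = 360·86.4 = 31104.00
  stratum South: N_h·S_h = 560·17.1 = 9576.00
  stratum East: N_h·S_h = 100·56.6 = 5660.00
  stratum West: N_h·S_h = 1200·6.9 = 8280.00
Σ N_h S_h = 54620.00
n for stratum West = 542·8280.00/54620.00 = 82.163 → 82

82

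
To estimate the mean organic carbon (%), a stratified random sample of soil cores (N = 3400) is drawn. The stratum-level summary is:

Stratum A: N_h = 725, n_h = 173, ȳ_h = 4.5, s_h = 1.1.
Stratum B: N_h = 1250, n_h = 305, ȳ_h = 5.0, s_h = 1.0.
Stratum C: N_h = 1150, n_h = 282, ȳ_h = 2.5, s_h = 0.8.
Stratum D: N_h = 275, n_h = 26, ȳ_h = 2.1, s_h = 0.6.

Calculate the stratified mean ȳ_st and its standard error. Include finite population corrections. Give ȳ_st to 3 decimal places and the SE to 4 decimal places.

ȳ_st ≈ 3.813, SE ≈ 0.0292

ȳ_st = Σ W_h ȳ_h = (725·4.5 + 1250·5.0 + 1150·2.5 + 275·2.1)/3400 = 3.81324
V̂(ȳ_st) = Σ W_h² (1 − n_h/N_h) s_h²/n_h, with W_h = N_h/N and N = 3400:
  stratum A: (725/3400)²·(1 − 173/725)·1.1²/173 = 0.000242136
  stratum B: (1250/3400)²·(1 − 305/1250)·1.0²/305 = 0.00033503
  stratum C: (1150/3400)²·(1 − 282/1150)·0.8²/282 = 0.00019597
  stratum D: (275/3400)²·(1 − 26/275)·0.6²/26 = 8.20169e-05
V̂(ȳ_st) = 0.000855153
SE(ȳ_st) = √0.000855153 = 0.029243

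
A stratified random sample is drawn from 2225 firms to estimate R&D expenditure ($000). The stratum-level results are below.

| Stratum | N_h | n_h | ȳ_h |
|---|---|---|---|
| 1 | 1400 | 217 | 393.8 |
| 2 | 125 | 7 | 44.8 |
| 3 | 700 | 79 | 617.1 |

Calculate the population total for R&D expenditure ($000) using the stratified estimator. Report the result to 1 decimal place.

τ̂_st = Σ N_h ȳ_h = 1400·393.8 + 125·44.8 + 700·617.1 = 988890.0

τ̂_st ≈ 988890.0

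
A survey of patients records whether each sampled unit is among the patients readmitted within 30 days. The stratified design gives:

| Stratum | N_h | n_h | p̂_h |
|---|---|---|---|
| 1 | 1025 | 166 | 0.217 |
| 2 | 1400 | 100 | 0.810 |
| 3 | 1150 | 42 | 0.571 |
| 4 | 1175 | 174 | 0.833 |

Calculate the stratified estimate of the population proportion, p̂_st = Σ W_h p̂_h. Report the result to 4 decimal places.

p̂_st ≈ 0.6299

N = 4750; stratum weights W_h = N_h/N.
p̂_st = Σ W_h p̂_h = (1025·0.217 + 1400·0.810 + 1150·0.571 + 1175·0.833)/4750 = 0.62986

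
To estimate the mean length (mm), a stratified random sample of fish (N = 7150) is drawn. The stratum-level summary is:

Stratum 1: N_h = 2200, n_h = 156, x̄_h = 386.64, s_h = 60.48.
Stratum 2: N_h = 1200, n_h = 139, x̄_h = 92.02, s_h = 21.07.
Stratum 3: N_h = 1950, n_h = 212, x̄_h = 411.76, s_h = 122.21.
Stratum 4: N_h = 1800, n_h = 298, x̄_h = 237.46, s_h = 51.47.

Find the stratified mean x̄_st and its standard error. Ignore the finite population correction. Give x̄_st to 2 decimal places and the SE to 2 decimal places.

x̄_st = Σ W_h x̄_h = (2200·386.64 + 1200·92.02 + 1950·411.76 + 1800·237.46)/7150 = 306.48839
V̂(x̄_st) = Σ W_h² s_h²/n_h, with W_h = N_h/N and N = 7150:
  stratum 1: (2200/7150)²·60.48²/156 = 2.21989
  stratum 2: (1200/7150)²·21.07²/139 = 0.0899632
  stratum 3: (1950/7150)²·122.21²/212 = 5.24004
  stratum 4: (1800/7150)²·51.47²/298 = 0.563411
V̂(x̄_st) = 8.11331
SE(x̄_st) = √8.11331 = 2.84839

x̄_st ≈ 306.49, SE ≈ 2.85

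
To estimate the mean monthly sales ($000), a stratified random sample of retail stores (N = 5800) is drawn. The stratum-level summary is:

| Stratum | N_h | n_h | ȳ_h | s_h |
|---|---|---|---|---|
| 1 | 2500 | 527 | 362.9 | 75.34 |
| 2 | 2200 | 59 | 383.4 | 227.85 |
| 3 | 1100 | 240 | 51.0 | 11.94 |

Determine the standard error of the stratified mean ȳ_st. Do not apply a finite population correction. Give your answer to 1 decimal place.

V̂(ȳ_st) = Σ W_h² s_h²/n_h, with W_h = N_h/N and N = 5800:
  stratum 1: (2500/5800)²·75.34²/527 = 2.00108
  stratum 2: (2200/5800)²·227.85²/59 = 126.601
  stratum 3: (1100/5800)²·11.94²/240 = 0.0213662
V̂(ȳ_st) = 128.623
SE(ȳ_st) = √128.623 = 11.3412

SE(ȳ_st) ≈ 11.3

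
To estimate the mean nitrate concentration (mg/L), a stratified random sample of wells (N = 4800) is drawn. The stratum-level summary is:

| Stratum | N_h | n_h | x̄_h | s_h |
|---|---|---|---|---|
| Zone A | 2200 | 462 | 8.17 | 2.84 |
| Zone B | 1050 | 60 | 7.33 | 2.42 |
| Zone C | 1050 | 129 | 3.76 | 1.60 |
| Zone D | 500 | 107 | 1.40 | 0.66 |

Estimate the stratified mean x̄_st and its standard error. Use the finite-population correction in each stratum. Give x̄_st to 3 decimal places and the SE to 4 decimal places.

x̄_st = Σ W_h x̄_h = (2200·8.17 + 1050·7.33 + 1050·3.76 + 500·1.40)/4800 = 6.31635
V̂(x̄_st) = Σ W_h² (1 − n_h/N_h) s_h²/n_h, with W_h = N_h/N and N = 4800:
  stratum Zone A: (2200/4800)²·(1 − 462/2200)·2.84²/462 = 0.00289724
  stratum Zone B: (1050/4800)²·(1 − 60/1050)·2.42²/60 = 0.00440374
  stratum Zone C: (1050/4800)²·(1 − 129/1050)·1.60²/129 = 0.000832946
  stratum Zone D: (500/4800)²·(1 − 107/500)·0.66²/107 = 3.47204e-05
V̂(x̄_st) = 0.00816865
SE(x̄_st) = √0.00816865 = 0.0903806

x̄_st ≈ 6.316, SE ≈ 0.0904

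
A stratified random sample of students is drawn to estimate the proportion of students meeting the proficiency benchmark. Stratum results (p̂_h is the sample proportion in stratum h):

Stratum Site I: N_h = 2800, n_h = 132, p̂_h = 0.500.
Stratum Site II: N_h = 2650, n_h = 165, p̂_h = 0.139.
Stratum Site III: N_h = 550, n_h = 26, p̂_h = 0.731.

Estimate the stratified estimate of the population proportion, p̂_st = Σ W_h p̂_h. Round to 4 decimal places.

N = 6000; stratum weights W_h = N_h/N.
p̂_st = Σ W_h p̂_h = (2800·0.500 + 2650·0.139 + 550·0.731)/6000 = 0.36173

p̂_st ≈ 0.3617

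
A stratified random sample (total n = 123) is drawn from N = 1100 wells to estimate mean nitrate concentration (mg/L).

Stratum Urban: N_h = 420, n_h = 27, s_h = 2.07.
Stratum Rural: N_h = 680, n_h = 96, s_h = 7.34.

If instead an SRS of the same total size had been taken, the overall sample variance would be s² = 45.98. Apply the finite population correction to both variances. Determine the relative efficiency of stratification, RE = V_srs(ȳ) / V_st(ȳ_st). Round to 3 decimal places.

RE ≈ 1.613

V̂(ȳ_st) = Σ W_h² (1 − n_h/N_h) s_h²/n_h, with W_h = N_h/N and N = 1100:
  stratum Urban: (420/1100)²·(1 − 27/420)·2.07²/27 = 0.0216488
  stratum Rural: (680/1100)²·(1 − 96/680)·7.34²/96 = 0.184186
V_st = 0.205835
V_srs = (1 − 123/1100)·45.98/123 = 0.332021
Relative efficiency = V_srs / V_st = 0.332021/0.205835 = 1.6130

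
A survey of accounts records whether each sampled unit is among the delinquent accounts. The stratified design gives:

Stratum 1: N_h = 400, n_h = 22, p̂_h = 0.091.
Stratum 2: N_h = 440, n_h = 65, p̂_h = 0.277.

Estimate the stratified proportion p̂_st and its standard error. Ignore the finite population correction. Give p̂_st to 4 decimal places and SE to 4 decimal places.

N = 840; stratum weights W_h = N_h/N.
p̂_st = Σ W_h p̂_h = (400·0.091 + 440·0.277)/840 = 0.18843
V̂(p̂_st) = Σ W_h² p̂_h(1−p̂_h)/(n_h−1):
  stratum 1: (400/840)²·0.091·0.909/21 = 0.000893197
  stratum 2: (440/840)²·0.277·0.723/64 = 0.000858588
V̂(p̂_st) = 0.00175179; SE = √V̂ = 0.0418543

p̂_st ≈ 0.1884, SE ≈ 0.0419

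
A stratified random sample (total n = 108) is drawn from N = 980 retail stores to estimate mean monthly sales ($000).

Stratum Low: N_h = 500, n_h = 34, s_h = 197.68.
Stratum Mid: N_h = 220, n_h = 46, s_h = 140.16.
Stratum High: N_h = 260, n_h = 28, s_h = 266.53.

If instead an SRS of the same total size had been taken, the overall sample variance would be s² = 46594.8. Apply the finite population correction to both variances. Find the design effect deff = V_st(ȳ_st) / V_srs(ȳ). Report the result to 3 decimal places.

V̂(ȳ_st) = Σ W_h² (1 − n_h/N_h) s_h²/n_h, with W_h = N_h/N and N = 980:
  stratum Low: (500/980)²·(1 − 34/500)·197.68²/34 = 278.837
  stratum Mid: (220/980)²·(1 − 46/220)·140.16²/46 = 17.022
  stratum High: (260/980)²·(1 − 28/260)·266.53²/28 = 159.347
V_st = 455.206
V_srs = (1 − 108/980)·46594.8/108 = 383.888
deff = V_st / V_srs = 455.206/383.888 = 1.1858

deff ≈ 1.186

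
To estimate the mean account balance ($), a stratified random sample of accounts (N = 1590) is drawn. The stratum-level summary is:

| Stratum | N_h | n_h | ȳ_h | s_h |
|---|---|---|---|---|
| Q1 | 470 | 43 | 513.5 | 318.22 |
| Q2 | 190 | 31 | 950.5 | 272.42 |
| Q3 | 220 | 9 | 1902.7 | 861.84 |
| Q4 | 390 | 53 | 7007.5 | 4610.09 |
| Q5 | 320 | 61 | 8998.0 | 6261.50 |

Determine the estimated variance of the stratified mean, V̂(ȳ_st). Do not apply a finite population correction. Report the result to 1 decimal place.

V̂(ȳ_st) = Σ W_h² s_h²/n_h, with W_h = N_h/N and N = 1590:
  stratum Q1: (470/1590)²·318.22²/43 = 205.773
  stratum Q2: (190/1590)²·272.42²/31 = 34.1845
  stratum Q3: (220/1590)²·861.84²/9 = 1580.02
  stratum Q4: (390/1590)²·4610.09²/53 = 24125.6
  stratum Q5: (320/1590)²·6261.50²/61 = 26033.5
V̂(ȳ_st) = 51979.1

V̂(ȳ_st) ≈ 51979.1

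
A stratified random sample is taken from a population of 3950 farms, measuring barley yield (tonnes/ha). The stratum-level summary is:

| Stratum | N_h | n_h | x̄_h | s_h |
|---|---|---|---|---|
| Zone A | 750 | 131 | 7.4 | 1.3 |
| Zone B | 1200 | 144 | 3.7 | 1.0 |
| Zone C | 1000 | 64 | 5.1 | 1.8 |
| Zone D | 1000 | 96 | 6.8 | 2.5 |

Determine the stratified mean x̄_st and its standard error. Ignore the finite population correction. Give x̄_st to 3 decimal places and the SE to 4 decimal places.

x̄_st ≈ 5.542, SE ≈ 0.0923

x̄_st = Σ W_h x̄_h = (750·7.4 + 1200·3.7 + 1000·5.1 + 1000·6.8)/3950 = 5.54177
V̂(x̄_st) = Σ W_h² s_h²/n_h, with W_h = N_h/N and N = 3950:
  stratum Zone A: (750/3950)²·1.3²/131 = 0.000465097
  stratum Zone B: (1200/3950)²·1.0²/144 = 0.000640923
  stratum Zone C: (1000/3950)²·1.8²/64 = 0.00324467
  stratum Zone D: (1000/3950)²·2.5²/96 = 0.00417268
V̂(x̄_st) = 0.00852337
SE(x̄_st) = √0.00852337 = 0.0923221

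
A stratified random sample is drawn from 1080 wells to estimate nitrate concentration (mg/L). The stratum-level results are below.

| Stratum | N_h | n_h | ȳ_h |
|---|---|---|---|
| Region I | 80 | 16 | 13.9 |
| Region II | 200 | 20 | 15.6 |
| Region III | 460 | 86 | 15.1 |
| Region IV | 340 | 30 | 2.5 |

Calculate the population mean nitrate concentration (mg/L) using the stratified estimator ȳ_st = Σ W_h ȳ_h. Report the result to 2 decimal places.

ȳ_st ≈ 11.14

N = Σ N_h = 1080. Stratum weights W_h = N_h/N.
ȳ_st = (80·13.9 + 200·15.6 + 460·15.1 + 340·2.5) / 1080 = 11.1370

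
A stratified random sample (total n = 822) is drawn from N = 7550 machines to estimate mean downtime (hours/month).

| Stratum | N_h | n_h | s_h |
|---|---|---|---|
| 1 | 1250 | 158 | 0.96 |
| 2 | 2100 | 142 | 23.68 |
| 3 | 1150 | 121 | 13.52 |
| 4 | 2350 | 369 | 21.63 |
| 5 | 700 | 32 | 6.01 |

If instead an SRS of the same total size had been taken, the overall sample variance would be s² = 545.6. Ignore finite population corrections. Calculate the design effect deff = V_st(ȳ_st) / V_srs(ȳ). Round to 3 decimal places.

deff ≈ 0.713

V̂(ȳ_st) = Σ W_h² s_h²/n_h, with W_h = N_h/N and N = 7550:
  stratum 1: (1250/7550)²·0.96²/158 = 0.000159886
  stratum 2: (2100/7550)²·23.68²/142 = 0.305506
  stratum 3: (1150/7550)²·13.52²/121 = 0.0350485
  stratum 4: (2350/7550)²·21.63²/369 = 0.122837
  stratum 5: (700/7550)²·6.01²/32 = 0.00970289
V_st = 0.473254
V_srs = s²/n = 545.6/822 = 0.663747
deff = V_st / V_srs = 0.473254/0.663747 = 0.7130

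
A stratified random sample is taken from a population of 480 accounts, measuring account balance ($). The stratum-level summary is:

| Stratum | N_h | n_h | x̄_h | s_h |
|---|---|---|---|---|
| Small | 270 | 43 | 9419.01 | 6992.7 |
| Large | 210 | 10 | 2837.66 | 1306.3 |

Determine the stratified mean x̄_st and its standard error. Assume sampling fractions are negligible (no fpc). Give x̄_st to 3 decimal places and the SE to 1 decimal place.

x̄_st ≈ 6539.669, SE ≈ 626.5

x̄_st = Σ W_h x̄_h = (270·9419.01 + 210·2837.66)/480 = 6539.66938
V̂(x̄_st) = Σ W_h² s_h²/n_h, with W_h = N_h/N and N = 480:
  stratum Small: (270/480)²·6992.7²/43 = 359804
  stratum Large: (210/480)²·1306.3²/10 = 32661.9
V̂(x̄_st) = 392466
SE(x̄_st) = √392466 = 626.471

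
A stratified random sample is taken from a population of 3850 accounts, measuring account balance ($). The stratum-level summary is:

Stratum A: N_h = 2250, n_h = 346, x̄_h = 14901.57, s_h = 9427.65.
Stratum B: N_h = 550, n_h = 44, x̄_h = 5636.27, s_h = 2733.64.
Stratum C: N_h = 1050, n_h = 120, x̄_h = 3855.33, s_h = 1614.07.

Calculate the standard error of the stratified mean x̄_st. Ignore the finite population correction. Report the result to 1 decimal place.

SE(x̄_st) ≈ 304.7

V̂(x̄_st) = Σ W_h² s_h²/n_h, with W_h = N_h/N and N = 3850:
  stratum A: (2250/3850)²·9427.65²/346 = 87735.3
  stratum B: (550/3850)²·2733.64²/44 = 3466.04
  stratum C: (1050/3850)²·1614.07²/120 = 1614.81
V̂(x̄_st) = 92816.2
SE(x̄_st) = √92816.2 = 304.657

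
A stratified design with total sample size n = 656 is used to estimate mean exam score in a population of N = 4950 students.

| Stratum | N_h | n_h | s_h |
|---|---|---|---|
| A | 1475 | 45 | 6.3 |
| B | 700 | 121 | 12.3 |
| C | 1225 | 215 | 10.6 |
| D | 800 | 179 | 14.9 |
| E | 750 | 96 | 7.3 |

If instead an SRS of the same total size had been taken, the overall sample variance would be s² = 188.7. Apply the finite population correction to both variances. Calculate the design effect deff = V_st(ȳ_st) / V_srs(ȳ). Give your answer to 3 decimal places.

V̂(ȳ_st) = Σ W_h² (1 − n_h/N_h) s_h²/n_h, with W_h = N_h/N and N = 4950:
  stratum A: (1475/4950)²·(1 − 45/1475)·6.3²/45 = 0.0759253
  stratum B: (700/4950)²·(1 − 121/700)·12.3²/121 = 0.0206819
  stratum C: (1225/4950)²·(1 − 215/1225)·10.6²/215 = 0.0263888
  stratum D: (800/4950)²·(1 − 179/800)·14.9²/179 = 0.0251473
  stratum E: (750/4950)²·(1 − 96/750)·7.3²/96 = 0.0111123
V_st = 0.159256
V_srs = (1 − 656/4950)·188.7/656 = 0.249531
deff = V_st / V_srs = 0.159256/0.249531 = 0.6382

deff ≈ 0.638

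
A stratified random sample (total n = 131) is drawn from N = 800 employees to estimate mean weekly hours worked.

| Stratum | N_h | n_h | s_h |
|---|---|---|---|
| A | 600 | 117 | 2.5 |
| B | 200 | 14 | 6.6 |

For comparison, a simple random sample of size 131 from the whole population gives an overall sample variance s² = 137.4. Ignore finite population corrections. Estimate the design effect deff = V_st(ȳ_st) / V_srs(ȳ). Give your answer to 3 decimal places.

deff ≈ 0.214

V̂(ȳ_st) = Σ W_h² s_h²/n_h, with W_h = N_h/N and N = 800:
  stratum A: (600/800)²·2.5²/117 = 0.0300481
  stratum B: (200/800)²·6.6²/14 = 0.194464
V_st = 0.224512
V_srs = s²/n = 137.4/131 = 1.04885
deff = V_st / V_srs = 0.224512/1.04885 = 0.2141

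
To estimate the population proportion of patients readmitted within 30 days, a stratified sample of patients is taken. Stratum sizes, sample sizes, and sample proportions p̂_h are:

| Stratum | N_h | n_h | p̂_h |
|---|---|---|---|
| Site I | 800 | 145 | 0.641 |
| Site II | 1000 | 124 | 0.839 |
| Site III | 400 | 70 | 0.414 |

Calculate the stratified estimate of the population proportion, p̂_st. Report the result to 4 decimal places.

p̂_st ≈ 0.6897

N = 2200; stratum weights W_h = N_h/N.
p̂_st = Σ W_h p̂_h = (800·0.641 + 1000·0.839 + 400·0.414)/2200 = 0.68973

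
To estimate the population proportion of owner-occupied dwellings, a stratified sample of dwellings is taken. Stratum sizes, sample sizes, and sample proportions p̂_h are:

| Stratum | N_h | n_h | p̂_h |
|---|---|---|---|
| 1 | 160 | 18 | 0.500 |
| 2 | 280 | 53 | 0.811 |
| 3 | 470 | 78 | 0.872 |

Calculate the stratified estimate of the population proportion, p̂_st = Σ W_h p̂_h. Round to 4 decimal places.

p̂_st ≈ 0.7878

N = 910; stratum weights W_h = N_h/N.
p̂_st = Σ W_h p̂_h = (160·0.500 + 280·0.811 + 470·0.872)/910 = 0.78782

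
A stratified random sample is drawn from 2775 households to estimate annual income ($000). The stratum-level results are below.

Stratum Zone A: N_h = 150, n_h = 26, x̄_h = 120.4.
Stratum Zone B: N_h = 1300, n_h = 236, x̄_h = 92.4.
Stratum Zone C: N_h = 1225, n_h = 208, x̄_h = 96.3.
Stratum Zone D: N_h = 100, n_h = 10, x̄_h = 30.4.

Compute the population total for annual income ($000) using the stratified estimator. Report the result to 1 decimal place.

τ̂_st = Σ N_h x̄_h = 150·120.4 + 1300·92.4 + 1225·96.3 + 100·30.4 = 259187.5

τ̂_st ≈ 259187.5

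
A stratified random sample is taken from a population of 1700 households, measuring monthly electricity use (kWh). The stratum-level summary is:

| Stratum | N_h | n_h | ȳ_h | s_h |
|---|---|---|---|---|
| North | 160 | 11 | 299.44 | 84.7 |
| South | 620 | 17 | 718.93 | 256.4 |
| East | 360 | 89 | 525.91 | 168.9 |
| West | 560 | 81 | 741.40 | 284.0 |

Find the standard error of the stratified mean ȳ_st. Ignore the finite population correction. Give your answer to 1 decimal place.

SE(ȳ_st) ≈ 25.3

V̂(ȳ_st) = Σ W_h² s_h²/n_h, with W_h = N_h/N and N = 1700:
  stratum North: (160/1700)²·84.7²/11 = 5.77718
  stratum South: (620/1700)²·256.4²/17 = 514.366
  stratum East: (360/1700)²·168.9²/89 = 14.374
  stratum West: (560/1700)²·284.0²/81 = 108.051
V̂(ȳ_st) = 642.569
SE(ȳ_st) = √642.569 = 25.3489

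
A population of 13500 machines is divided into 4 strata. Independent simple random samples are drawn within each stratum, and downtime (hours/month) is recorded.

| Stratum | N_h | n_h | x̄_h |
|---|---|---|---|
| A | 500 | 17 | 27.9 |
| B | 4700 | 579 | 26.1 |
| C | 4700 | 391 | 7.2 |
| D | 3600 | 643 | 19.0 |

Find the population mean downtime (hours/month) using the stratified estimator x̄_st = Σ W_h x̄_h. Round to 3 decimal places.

N = Σ N_h = 13500. Stratum weights W_h = N_h/N.
x̄_st = (500·27.9 + 4700·26.1 + 4700·7.2 + 3600·19.0) / 13500 = 17.69333

x̄_st ≈ 17.693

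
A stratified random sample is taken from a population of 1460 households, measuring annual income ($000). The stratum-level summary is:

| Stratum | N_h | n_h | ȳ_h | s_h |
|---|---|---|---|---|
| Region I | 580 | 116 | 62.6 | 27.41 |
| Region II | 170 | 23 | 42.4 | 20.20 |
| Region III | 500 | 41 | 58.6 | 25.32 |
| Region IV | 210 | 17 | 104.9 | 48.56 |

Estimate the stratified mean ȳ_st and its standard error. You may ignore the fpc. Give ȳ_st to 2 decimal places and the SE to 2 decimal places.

ȳ_st = Σ W_h ȳ_h = (580·62.6 + 170·42.4 + 500·58.6 + 210·104.9)/1460 = 64.96233
V̂(ȳ_st) = Σ W_h² s_h²/n_h, with W_h = N_h/N and N = 1460:
  stratum Region I: (580/1460)²·27.41²/116 = 1.02214
  stratum Region II: (170/1460)²·20.20²/23 = 0.240529
  stratum Region III: (500/1460)²·25.32²/41 = 1.83391
  stratum Region IV: (210/1460)²·48.56²/17 = 2.86973
V̂(ȳ_st) = 5.96631
SE(ȳ_st) = √5.96631 = 2.4426

ȳ_st ≈ 64.96, SE ≈ 2.44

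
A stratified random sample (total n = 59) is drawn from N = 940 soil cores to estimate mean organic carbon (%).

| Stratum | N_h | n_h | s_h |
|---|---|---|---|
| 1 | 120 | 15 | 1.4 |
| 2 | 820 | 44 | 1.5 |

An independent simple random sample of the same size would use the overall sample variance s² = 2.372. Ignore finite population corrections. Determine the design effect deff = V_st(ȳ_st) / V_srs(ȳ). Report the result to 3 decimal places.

deff ≈ 1.021

V̂(ȳ_st) = Σ W_h² s_h²/n_h, with W_h = N_h/N and N = 940:
  stratum 1: (120/940)²·1.4²/15 = 0.00212947
  stratum 2: (820/940)²·1.5²/44 = 0.0389136
V_st = 0.0410431
V_srs = s²/n = 2.372/59 = 0.0402034
deff = V_st / V_srs = 0.0410431/0.0402034 = 1.0209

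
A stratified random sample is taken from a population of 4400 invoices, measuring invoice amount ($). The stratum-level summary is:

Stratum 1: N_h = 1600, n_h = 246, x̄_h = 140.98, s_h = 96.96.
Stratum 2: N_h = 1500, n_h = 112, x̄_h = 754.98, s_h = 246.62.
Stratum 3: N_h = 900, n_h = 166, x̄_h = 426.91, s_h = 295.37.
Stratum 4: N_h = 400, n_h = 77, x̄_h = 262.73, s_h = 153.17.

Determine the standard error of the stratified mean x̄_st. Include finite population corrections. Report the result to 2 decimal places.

SE(x̄_st) ≈ 9.09

V̂(x̄_st) = Σ W_h² (1 − n_h/N_h) s_h²/n_h, with W_h = N_h/N and N = 4400:
  stratum 1: (1600/4400)²·(1 − 246/1600)·96.96²/246 = 4.27645
  stratum 2: (1500/4400)²·(1 − 112/1500)·246.62²/112 = 58.4001
  stratum 3: (900/4400)²·(1 − 166/900)·295.37²/166 = 17.9332
  stratum 4: (400/4400)²·(1 − 77/400)·153.17²/77 = 2.03336
V̂(x̄_st) = 82.6432
SE(x̄_st) = √82.6432 = 9.09083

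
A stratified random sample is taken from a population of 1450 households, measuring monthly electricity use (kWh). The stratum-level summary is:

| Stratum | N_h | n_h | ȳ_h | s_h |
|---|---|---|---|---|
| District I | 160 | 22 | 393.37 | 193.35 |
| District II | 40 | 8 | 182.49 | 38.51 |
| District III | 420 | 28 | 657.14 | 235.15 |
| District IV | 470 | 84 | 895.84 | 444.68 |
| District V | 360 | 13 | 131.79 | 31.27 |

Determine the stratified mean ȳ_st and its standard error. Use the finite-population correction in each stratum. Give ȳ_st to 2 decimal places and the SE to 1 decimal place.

ȳ_st ≈ 561.88, SE ≈ 19.5

ȳ_st = Σ W_h ȳ_h = (160·393.37 + 40·182.49 + 420·657.14 + 470·895.84 + 360·131.79)/1450 = 561.88055
V̂(ȳ_st) = Σ W_h² (1 − n_h/N_h) s_h²/n_h, with W_h = N_h/N and N = 1450:
  stratum District I: (160/1450)²·(1 − 22/160)·193.35²/22 = 17.8455
  stratum District II: (40/1450)²·(1 − 8/40)·38.51²/8 = 0.112858
  stratum District III: (420/1450)²·(1 − 28/420)·235.15²/28 = 154.643
  stratum District IV: (470/1450)²·(1 − 84/470)·444.68²/84 = 203.126
  stratum District V: (360/1450)²·(1 − 13/360)·31.27²/13 = 4.46898
V̂(ȳ_st) = 380.196
SE(ȳ_st) = √380.196 = 19.4986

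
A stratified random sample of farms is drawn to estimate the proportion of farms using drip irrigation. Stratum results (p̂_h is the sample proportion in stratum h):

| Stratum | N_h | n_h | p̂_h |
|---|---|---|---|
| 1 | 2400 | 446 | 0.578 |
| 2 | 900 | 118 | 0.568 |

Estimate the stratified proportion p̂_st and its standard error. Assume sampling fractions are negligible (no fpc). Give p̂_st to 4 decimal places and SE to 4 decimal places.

N = 3300; stratum weights W_h = N_h/N.
p̂_st = Σ W_h p̂_h = (2400·0.578 + 900·0.568)/3300 = 0.57527
V̂(p̂_st) = Σ W_h² p̂_h(1−p̂_h)/(n_h−1):
  stratum 1: (2400/3300)²·0.578·0.422/445 = 0.000289918
  stratum 2: (900/3300)²·0.568·0.432/117 = 0.000155992
V̂(p̂_st) = 0.00044591; SE = √V̂ = 0.0211166

p̂_st ≈ 0.5753, SE ≈ 0.0211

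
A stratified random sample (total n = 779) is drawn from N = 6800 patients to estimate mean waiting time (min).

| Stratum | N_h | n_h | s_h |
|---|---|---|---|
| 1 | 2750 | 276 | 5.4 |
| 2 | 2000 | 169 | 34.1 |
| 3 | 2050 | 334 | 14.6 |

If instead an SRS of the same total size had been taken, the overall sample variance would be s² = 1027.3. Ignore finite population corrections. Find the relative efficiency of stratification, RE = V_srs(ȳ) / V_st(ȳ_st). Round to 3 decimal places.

V̂(ȳ_st) = Σ W_h² s_h²/n_h, with W_h = N_h/N and N = 6800:
  stratum 1: (2750/6800)²·5.4²/276 = 0.0172793
  stratum 2: (2000/6800)²·34.1²/169 = 0.595202
  stratum 3: (2050/6800)²·14.6²/334 = 0.0580028
V_st = 0.670484
V_srs = s²/n = 1027.3/779 = 1.31874
Relative efficiency = V_srs / V_st = 1.31874/0.670484 = 1.9669

RE ≈ 1.967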